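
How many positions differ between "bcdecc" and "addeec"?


Comparing "bcdecc" and "addeec" position by position:
  Position 0: 'b' vs 'a' => DIFFER
  Position 1: 'c' vs 'd' => DIFFER
  Position 2: 'd' vs 'd' => same
  Position 3: 'e' vs 'e' => same
  Position 4: 'c' vs 'e' => DIFFER
  Position 5: 'c' vs 'c' => same
Positions that differ: 3

3


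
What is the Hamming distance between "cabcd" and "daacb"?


Comparing "cabcd" and "daacb" position by position:
  Position 0: 'c' vs 'd' => differ
  Position 1: 'a' vs 'a' => same
  Position 2: 'b' vs 'a' => differ
  Position 3: 'c' vs 'c' => same
  Position 4: 'd' vs 'b' => differ
Total differences (Hamming distance): 3

3


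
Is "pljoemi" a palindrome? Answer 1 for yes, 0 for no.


Input: pljoemi
Reversed: imeojlp
  Compare pos 0 ('p') with pos 6 ('i'): MISMATCH
  Compare pos 1 ('l') with pos 5 ('m'): MISMATCH
  Compare pos 2 ('j') with pos 4 ('e'): MISMATCH
Result: not a palindrome

0


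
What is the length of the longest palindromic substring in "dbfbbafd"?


Input: "dbfbbafd"
Checking substrings for palindromes:
  [1:4] "bfb" (len 3) => palindrome
  [3:5] "bb" (len 2) => palindrome
Longest palindromic substring: "bfb" with length 3

3


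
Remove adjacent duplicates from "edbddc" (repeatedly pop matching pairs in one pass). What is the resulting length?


Input: edbddc
Stack-based adjacent duplicate removal:
  Read 'e': push. Stack: e
  Read 'd': push. Stack: ed
  Read 'b': push. Stack: edb
  Read 'd': push. Stack: edbd
  Read 'd': matches stack top 'd' => pop. Stack: edb
  Read 'c': push. Stack: edbc
Final stack: "edbc" (length 4)

4


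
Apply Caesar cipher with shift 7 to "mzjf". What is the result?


Caesar cipher: shift "mzjf" by 7
  'm' (pos 12) + 7 = pos 19 = 't'
  'z' (pos 25) + 7 = pos 6 = 'g'
  'j' (pos 9) + 7 = pos 16 = 'q'
  'f' (pos 5) + 7 = pos 12 = 'm'
Result: tgqm

tgqm


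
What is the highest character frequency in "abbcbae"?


Input: abbcbae
Character counts:
  'a': 2
  'b': 3
  'c': 1
  'e': 1
Maximum frequency: 3

3


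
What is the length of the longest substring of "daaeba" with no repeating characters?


Input: "daaeba"
Sliding window (track last position of each char):
  Position 0 ('d'): window [0,0] length 1 -- new best
  Position 1 ('a'): window [0,1] length 2 -- new best
  Position 2 ('a'): repeat (last at 1), move window start to 2
  Position 2 ('a'): window [2,2] length 1
  Position 3 ('e'): window [2,3] length 2
  Position 4 ('b'): window [2,4] length 3 -- new best
  Position 5 ('a'): repeat (last at 2), move window start to 3
  Position 5 ('a'): window [3,5] length 3
Longest substring with no repeats: "aeb" with length 3

3


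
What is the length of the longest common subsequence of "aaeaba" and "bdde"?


LCS of "aaeaba" and "bdde"
DP table:
           b    d    d    e
      0    0    0    0    0
  a   0    0    0    0    0
  a   0    0    0    0    0
  e   0    0    0    0    1
  a   0    0    0    0    1
  b   0    1    1    1    1
  a   0    1    1    1    1
LCS length = dp[6][4] = 1

1


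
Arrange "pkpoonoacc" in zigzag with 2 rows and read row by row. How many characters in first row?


Zigzag "pkpoonoacc" into 2 rows:
Placing characters:
  'p' => row 0
  'k' => row 1
  'p' => row 0
  'o' => row 1
  'o' => row 0
  'n' => row 1
  'o' => row 0
  'a' => row 1
  'c' => row 0
  'c' => row 1
Rows:
  Row 0: "ppooc"
  Row 1: "konac"
First row length: 5

5


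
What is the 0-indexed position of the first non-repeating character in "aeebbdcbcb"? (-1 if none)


Input: aeebbdcbcb
Character frequencies:
  'a': 1
  'b': 4
  'c': 2
  'd': 1
  'e': 2
Scanning left to right for freq == 1:
  Position 0 ('a'): unique! => answer = 0

0


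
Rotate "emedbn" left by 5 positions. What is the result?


Input: "emedbn", rotate left by 5
First 5 characters: "emedb"
Remaining characters: "n"
Concatenate remaining + first: "n" + "emedb" = "nemedb"

nemedb


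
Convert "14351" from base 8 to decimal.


Input: "14351" in base 8
Positional expansion:
  Digit '1' (value 1) x 8^4 = 4096
  Digit '4' (value 4) x 8^3 = 2048
  Digit '3' (value 3) x 8^2 = 192
  Digit '5' (value 5) x 8^1 = 40
  Digit '1' (value 1) x 8^0 = 1
Sum = 6377

6377


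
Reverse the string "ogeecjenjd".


Input: ogeecjenjd
Reading characters right to left:
  Position 9: 'd'
  Position 8: 'j'
  Position 7: 'n'
  Position 6: 'e'
  Position 5: 'j'
  Position 4: 'c'
  Position 3: 'e'
  Position 2: 'e'
  Position 1: 'g'
  Position 0: 'o'
Reversed: djnejceego

djnejceego


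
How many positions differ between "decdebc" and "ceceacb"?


Comparing "decdebc" and "ceceacb" position by position:
  Position 0: 'd' vs 'c' => DIFFER
  Position 1: 'e' vs 'e' => same
  Position 2: 'c' vs 'c' => same
  Position 3: 'd' vs 'e' => DIFFER
  Position 4: 'e' vs 'a' => DIFFER
  Position 5: 'b' vs 'c' => DIFFER
  Position 6: 'c' vs 'b' => DIFFER
Positions that differ: 5

5


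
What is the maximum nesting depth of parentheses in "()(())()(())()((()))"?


Input: "()(())()(())()((()))"
Tracking depth:
  Position 0 '(': depth becomes 1
  Position 1 ')': depth becomes 0
  Position 2 '(': depth becomes 1
  Position 3 '(': depth becomes 2
  Position 4 ')': depth becomes 1
  Position 5 ')': depth becomes 0
  Position 6 '(': depth becomes 1
  Position 7 ')': depth becomes 0
  Position 8 '(': depth becomes 1
  Position 9 '(': depth becomes 2
  Position 10 ')': depth becomes 1
  Position 11 ')': depth becomes 0
  Position 12 '(': depth becomes 1
  Position 13 ')': depth becomes 0
  Position 14 '(': depth becomes 1
  Position 15 '(': depth becomes 2
  Position 16 '(': depth becomes 3
  Position 17 ')': depth becomes 2
  Position 18 ')': depth becomes 1
  Position 19 ')': depth becomes 0
Maximum depth reached: 3

3


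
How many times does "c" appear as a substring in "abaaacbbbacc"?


Searching for "c" in "abaaacbbbacc"
Scanning each position:
  Position 0: "a" => no
  Position 1: "b" => no
  Position 2: "a" => no
  Position 3: "a" => no
  Position 4: "a" => no
  Position 5: "c" => MATCH
  Position 6: "b" => no
  Position 7: "b" => no
  Position 8: "b" => no
  Position 9: "a" => no
  Position 10: "c" => MATCH
  Position 11: "c" => MATCH
Total occurrences: 3

3


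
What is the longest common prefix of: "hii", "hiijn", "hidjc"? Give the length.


Words: hii, hiijn, hidjc
  Position 0: all 'h' => match
  Position 1: all 'i' => match
  Position 2: ('i', 'i', 'd') => mismatch, stop
LCP = "hi" (length 2)

2


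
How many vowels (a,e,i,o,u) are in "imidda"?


Input: imidda
Checking each character:
  'i' at position 0: vowel (running total: 1)
  'm' at position 1: consonant
  'i' at position 2: vowel (running total: 2)
  'd' at position 3: consonant
  'd' at position 4: consonant
  'a' at position 5: vowel (running total: 3)
Total vowels: 3

3


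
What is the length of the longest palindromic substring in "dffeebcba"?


Input: "dffeebcba"
Checking substrings for palindromes:
  [5:8] "bcb" (len 3) => palindrome
  [1:3] "ff" (len 2) => palindrome
  [3:5] "ee" (len 2) => palindrome
Longest palindromic substring: "bcb" with length 3

3


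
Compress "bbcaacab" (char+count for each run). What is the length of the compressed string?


Input: bbcaacab
Runs:
  'b' x 2 => "b2"
  'c' x 1 => "c1"
  'a' x 2 => "a2"
  'c' x 1 => "c1"
  'a' x 1 => "a1"
  'b' x 1 => "b1"
Compressed: "b2c1a2c1a1b1"
Compressed length: 12

12


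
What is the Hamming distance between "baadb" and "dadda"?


Comparing "baadb" and "dadda" position by position:
  Position 0: 'b' vs 'd' => differ
  Position 1: 'a' vs 'a' => same
  Position 2: 'a' vs 'd' => differ
  Position 3: 'd' vs 'd' => same
  Position 4: 'b' vs 'a' => differ
Total differences (Hamming distance): 3

3


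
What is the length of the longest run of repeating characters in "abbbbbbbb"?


Input: "abbbbbbbb"
Scanning for longest run:
  Position 1 ('b'): new char, reset run to 1
  Position 2 ('b'): continues run of 'b', length=2
  Position 3 ('b'): continues run of 'b', length=3
  Position 4 ('b'): continues run of 'b', length=4
  Position 5 ('b'): continues run of 'b', length=5
  Position 6 ('b'): continues run of 'b', length=6
  Position 7 ('b'): continues run of 'b', length=7
  Position 8 ('b'): continues run of 'b', length=8
Longest run: 'b' with length 8

8


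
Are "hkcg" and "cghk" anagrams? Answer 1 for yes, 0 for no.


Strings: "hkcg", "cghk"
Sorted first:  cghk
Sorted second: cghk
Sorted forms match => anagrams

1


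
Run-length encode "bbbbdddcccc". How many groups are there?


Input: bbbbdddcccc
Scanning for consecutive runs:
  Group 1: 'b' x 4 (positions 0-3)
  Group 2: 'd' x 3 (positions 4-6)
  Group 3: 'c' x 4 (positions 7-10)
Total groups: 3

3


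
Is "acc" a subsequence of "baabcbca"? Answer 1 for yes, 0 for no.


Check if "acc" is a subsequence of "baabcbca"
Greedy scan:
  Position 0 ('b'): no match needed
  Position 1 ('a'): matches sub[0] = 'a'
  Position 2 ('a'): no match needed
  Position 3 ('b'): no match needed
  Position 4 ('c'): matches sub[1] = 'c'
  Position 5 ('b'): no match needed
  Position 6 ('c'): matches sub[2] = 'c'
  Position 7 ('a'): no match needed
All 3 characters matched => is a subsequence

1


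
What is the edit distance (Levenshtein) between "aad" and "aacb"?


Computing edit distance: "aad" -> "aacb"
DP table:
           a    a    c    b
      0    1    2    3    4
  a   1    0    1    2    3
  a   2    1    0    1    2
  d   3    2    1    1    2
Edit distance = dp[3][4] = 2

2


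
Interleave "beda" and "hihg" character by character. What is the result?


Interleaving "beda" and "hihg":
  Position 0: 'b' from first, 'h' from second => "bh"
  Position 1: 'e' from first, 'i' from second => "ei"
  Position 2: 'd' from first, 'h' from second => "dh"
  Position 3: 'a' from first, 'g' from second => "ag"
Result: bheidhag

bheidhag


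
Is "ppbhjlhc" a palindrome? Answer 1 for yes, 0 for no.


Input: ppbhjlhc
Reversed: chljhbpp
  Compare pos 0 ('p') with pos 7 ('c'): MISMATCH
  Compare pos 1 ('p') with pos 6 ('h'): MISMATCH
  Compare pos 2 ('b') with pos 5 ('l'): MISMATCH
  Compare pos 3 ('h') with pos 4 ('j'): MISMATCH
Result: not a palindrome

0


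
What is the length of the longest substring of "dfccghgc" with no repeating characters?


Input: "dfccghgc"
Sliding window (track last position of each char):
  Position 0 ('d'): window [0,0] length 1 -- new best
  Position 1 ('f'): window [0,1] length 2 -- new best
  Position 2 ('c'): window [0,2] length 3 -- new best
  Position 3 ('c'): repeat (last at 2), move window start to 3
  Position 3 ('c'): window [3,3] length 1
  Position 4 ('g'): window [3,4] length 2
  Position 5 ('h'): window [3,5] length 3
  Position 6 ('g'): repeat (last at 4), move window start to 5
  Position 6 ('g'): window [5,6] length 2
  Position 7 ('c'): window [5,7] length 3
Longest substring with no repeats: "dfc" with length 3

3


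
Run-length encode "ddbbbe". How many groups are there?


Input: ddbbbe
Scanning for consecutive runs:
  Group 1: 'd' x 2 (positions 0-1)
  Group 2: 'b' x 3 (positions 2-4)
  Group 3: 'e' x 1 (positions 5-5)
Total groups: 3

3


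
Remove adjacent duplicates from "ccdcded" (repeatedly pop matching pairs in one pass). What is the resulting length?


Input: ccdcded
Stack-based adjacent duplicate removal:
  Read 'c': push. Stack: c
  Read 'c': matches stack top 'c' => pop. Stack: (empty)
  Read 'd': push. Stack: d
  Read 'c': push. Stack: dc
  Read 'd': push. Stack: dcd
  Read 'e': push. Stack: dcde
  Read 'd': push. Stack: dcded
Final stack: "dcded" (length 5)

5


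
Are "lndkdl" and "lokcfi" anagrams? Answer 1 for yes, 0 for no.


Strings: "lndkdl", "lokcfi"
Sorted first:  ddklln
Sorted second: cfiklo
Differ at position 0: 'd' vs 'c' => not anagrams

0


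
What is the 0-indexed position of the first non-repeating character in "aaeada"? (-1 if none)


Input: aaeada
Character frequencies:
  'a': 4
  'd': 1
  'e': 1
Scanning left to right for freq == 1:
  Position 0 ('a'): freq=4, skip
  Position 1 ('a'): freq=4, skip
  Position 2 ('e'): unique! => answer = 2

2


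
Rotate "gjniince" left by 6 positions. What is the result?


Input: "gjniince", rotate left by 6
First 6 characters: "gjniin"
Remaining characters: "ce"
Concatenate remaining + first: "ce" + "gjniin" = "cegjniin"

cegjniin


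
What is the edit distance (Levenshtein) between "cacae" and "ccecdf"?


Computing edit distance: "cacae" -> "ccecdf"
DP table:
           c    c    e    c    d    f
      0    1    2    3    4    5    6
  c   1    0    1    2    3    4    5
  a   2    1    1    2    3    4    5
  c   3    2    1    2    2    3    4
  a   4    3    2    2    3    3    4
  e   5    4    3    2    3    4    4
Edit distance = dp[5][6] = 4

4


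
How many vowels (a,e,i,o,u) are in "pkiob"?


Input: pkiob
Checking each character:
  'p' at position 0: consonant
  'k' at position 1: consonant
  'i' at position 2: vowel (running total: 1)
  'o' at position 3: vowel (running total: 2)
  'b' at position 4: consonant
Total vowels: 2

2


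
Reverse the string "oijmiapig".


Input: oijmiapig
Reading characters right to left:
  Position 8: 'g'
  Position 7: 'i'
  Position 6: 'p'
  Position 5: 'a'
  Position 4: 'i'
  Position 3: 'm'
  Position 2: 'j'
  Position 1: 'i'
  Position 0: 'o'
Reversed: gipaimjio

gipaimjio


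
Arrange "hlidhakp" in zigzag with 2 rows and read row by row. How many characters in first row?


Zigzag "hlidhakp" into 2 rows:
Placing characters:
  'h' => row 0
  'l' => row 1
  'i' => row 0
  'd' => row 1
  'h' => row 0
  'a' => row 1
  'k' => row 0
  'p' => row 1
Rows:
  Row 0: "hihk"
  Row 1: "ldap"
First row length: 4

4


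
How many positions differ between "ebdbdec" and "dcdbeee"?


Comparing "ebdbdec" and "dcdbeee" position by position:
  Position 0: 'e' vs 'd' => DIFFER
  Position 1: 'b' vs 'c' => DIFFER
  Position 2: 'd' vs 'd' => same
  Position 3: 'b' vs 'b' => same
  Position 4: 'd' vs 'e' => DIFFER
  Position 5: 'e' vs 'e' => same
  Position 6: 'c' vs 'e' => DIFFER
Positions that differ: 4

4


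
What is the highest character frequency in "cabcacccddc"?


Input: cabcacccddc
Character counts:
  'a': 2
  'b': 1
  'c': 6
  'd': 2
Maximum frequency: 6

6


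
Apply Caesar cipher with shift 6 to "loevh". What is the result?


Caesar cipher: shift "loevh" by 6
  'l' (pos 11) + 6 = pos 17 = 'r'
  'o' (pos 14) + 6 = pos 20 = 'u'
  'e' (pos 4) + 6 = pos 10 = 'k'
  'v' (pos 21) + 6 = pos 1 = 'b'
  'h' (pos 7) + 6 = pos 13 = 'n'
Result: rukbn

rukbn


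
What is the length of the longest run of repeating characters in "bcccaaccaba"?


Input: "bcccaaccaba"
Scanning for longest run:
  Position 1 ('c'): new char, reset run to 1
  Position 2 ('c'): continues run of 'c', length=2
  Position 3 ('c'): continues run of 'c', length=3
  Position 4 ('a'): new char, reset run to 1
  Position 5 ('a'): continues run of 'a', length=2
  Position 6 ('c'): new char, reset run to 1
  Position 7 ('c'): continues run of 'c', length=2
  Position 8 ('a'): new char, reset run to 1
  Position 9 ('b'): new char, reset run to 1
  Position 10 ('a'): new char, reset run to 1
Longest run: 'c' with length 3

3


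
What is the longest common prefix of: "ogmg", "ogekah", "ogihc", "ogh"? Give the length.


Words: ogmg, ogekah, ogihc, ogh
  Position 0: all 'o' => match
  Position 1: all 'g' => match
  Position 2: ('m', 'e', 'i', 'h') => mismatch, stop
LCP = "og" (length 2)

2


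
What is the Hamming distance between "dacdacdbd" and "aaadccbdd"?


Comparing "dacdacdbd" and "aaadccbdd" position by position:
  Position 0: 'd' vs 'a' => differ
  Position 1: 'a' vs 'a' => same
  Position 2: 'c' vs 'a' => differ
  Position 3: 'd' vs 'd' => same
  Position 4: 'a' vs 'c' => differ
  Position 5: 'c' vs 'c' => same
  Position 6: 'd' vs 'b' => differ
  Position 7: 'b' vs 'd' => differ
  Position 8: 'd' vs 'd' => same
Total differences (Hamming distance): 5

5


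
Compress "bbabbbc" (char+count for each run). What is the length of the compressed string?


Input: bbabbbc
Runs:
  'b' x 2 => "b2"
  'a' x 1 => "a1"
  'b' x 3 => "b3"
  'c' x 1 => "c1"
Compressed: "b2a1b3c1"
Compressed length: 8

8


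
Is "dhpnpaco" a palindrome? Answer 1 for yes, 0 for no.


Input: dhpnpaco
Reversed: ocapnphd
  Compare pos 0 ('d') with pos 7 ('o'): MISMATCH
  Compare pos 1 ('h') with pos 6 ('c'): MISMATCH
  Compare pos 2 ('p') with pos 5 ('a'): MISMATCH
  Compare pos 3 ('n') with pos 4 ('p'): MISMATCH
Result: not a palindrome

0


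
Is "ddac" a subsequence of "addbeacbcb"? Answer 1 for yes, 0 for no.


Check if "ddac" is a subsequence of "addbeacbcb"
Greedy scan:
  Position 0 ('a'): no match needed
  Position 1 ('d'): matches sub[0] = 'd'
  Position 2 ('d'): matches sub[1] = 'd'
  Position 3 ('b'): no match needed
  Position 4 ('e'): no match needed
  Position 5 ('a'): matches sub[2] = 'a'
  Position 6 ('c'): matches sub[3] = 'c'
  Position 7 ('b'): no match needed
  Position 8 ('c'): no match needed
  Position 9 ('b'): no match needed
All 4 characters matched => is a subsequence

1


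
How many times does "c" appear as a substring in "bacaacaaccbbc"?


Searching for "c" in "bacaacaaccbbc"
Scanning each position:
  Position 0: "b" => no
  Position 1: "a" => no
  Position 2: "c" => MATCH
  Position 3: "a" => no
  Position 4: "a" => no
  Position 5: "c" => MATCH
  Position 6: "a" => no
  Position 7: "a" => no
  Position 8: "c" => MATCH
  Position 9: "c" => MATCH
  Position 10: "b" => no
  Position 11: "b" => no
  Position 12: "c" => MATCH
Total occurrences: 5

5


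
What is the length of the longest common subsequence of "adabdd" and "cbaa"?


LCS of "adabdd" and "cbaa"
DP table:
           c    b    a    a
      0    0    0    0    0
  a   0    0    0    1    1
  d   0    0    0    1    1
  a   0    0    0    1    2
  b   0    0    1    1    2
  d   0    0    1    1    2
  d   0    0    1    1    2
LCS length = dp[6][4] = 2

2


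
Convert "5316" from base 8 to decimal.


Input: "5316" in base 8
Positional expansion:
  Digit '5' (value 5) x 8^3 = 2560
  Digit '3' (value 3) x 8^2 = 192
  Digit '1' (value 1) x 8^1 = 8
  Digit '6' (value 6) x 8^0 = 6
Sum = 2766

2766


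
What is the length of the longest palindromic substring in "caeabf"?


Input: "caeabf"
Checking substrings for palindromes:
  [1:4] "aea" (len 3) => palindrome
Longest palindromic substring: "aea" with length 3

3


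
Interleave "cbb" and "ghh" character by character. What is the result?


Interleaving "cbb" and "ghh":
  Position 0: 'c' from first, 'g' from second => "cg"
  Position 1: 'b' from first, 'h' from second => "bh"
  Position 2: 'b' from first, 'h' from second => "bh"
Result: cgbhbh

cgbhbh


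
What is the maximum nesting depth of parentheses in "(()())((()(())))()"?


Input: "(()())((()(())))()"
Tracking depth:
  Position 0 '(': depth becomes 1
  Position 1 '(': depth becomes 2
  Position 2 ')': depth becomes 1
  Position 3 '(': depth becomes 2
  Position 4 ')': depth becomes 1
  Position 5 ')': depth becomes 0
  Position 6 '(': depth becomes 1
  Position 7 '(': depth becomes 2
  Position 8 '(': depth becomes 3
  Position 9 ')': depth becomes 2
  Position 10 '(': depth becomes 3
  Position 11 '(': depth becomes 4
  Position 12 ')': depth becomes 3
  Position 13 ')': depth becomes 2
  Position 14 ')': depth becomes 1
  Position 15 ')': depth becomes 0
  Position 16 '(': depth becomes 1
  Position 17 ')': depth becomes 0
Maximum depth reached: 4

4


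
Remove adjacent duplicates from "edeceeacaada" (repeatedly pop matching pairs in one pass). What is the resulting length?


Input: edeceeacaada
Stack-based adjacent duplicate removal:
  Read 'e': push. Stack: e
  Read 'd': push. Stack: ed
  Read 'e': push. Stack: ede
  Read 'c': push. Stack: edec
  Read 'e': push. Stack: edece
  Read 'e': matches stack top 'e' => pop. Stack: edec
  Read 'a': push. Stack: edeca
  Read 'c': push. Stack: edecac
  Read 'a': push. Stack: edecaca
  Read 'a': matches stack top 'a' => pop. Stack: edecac
  Read 'd': push. Stack: edecacd
  Read 'a': push. Stack: edecacda
Final stack: "edecacda" (length 8)

8


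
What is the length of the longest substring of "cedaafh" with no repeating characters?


Input: "cedaafh"
Sliding window (track last position of each char):
  Position 0 ('c'): window [0,0] length 1 -- new best
  Position 1 ('e'): window [0,1] length 2 -- new best
  Position 2 ('d'): window [0,2] length 3 -- new best
  Position 3 ('a'): window [0,3] length 4 -- new best
  Position 4 ('a'): repeat (last at 3), move window start to 4
  Position 4 ('a'): window [4,4] length 1
  Position 5 ('f'): window [4,5] length 2
  Position 6 ('h'): window [4,6] length 3
Longest substring with no repeats: "ceda" with length 4

4


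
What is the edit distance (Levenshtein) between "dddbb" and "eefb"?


Computing edit distance: "dddbb" -> "eefb"
DP table:
           e    e    f    b
      0    1    2    3    4
  d   1    1    2    3    4
  d   2    2    2    3    4
  d   3    3    3    3    4
  b   4    4    4    4    3
  b   5    5    5    5    4
Edit distance = dp[5][4] = 4

4


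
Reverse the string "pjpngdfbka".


Input: pjpngdfbka
Reading characters right to left:
  Position 9: 'a'
  Position 8: 'k'
  Position 7: 'b'
  Position 6: 'f'
  Position 5: 'd'
  Position 4: 'g'
  Position 3: 'n'
  Position 2: 'p'
  Position 1: 'j'
  Position 0: 'p'
Reversed: akbfdgnpjp

akbfdgnpjp


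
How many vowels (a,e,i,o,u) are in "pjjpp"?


Input: pjjpp
Checking each character:
  'p' at position 0: consonant
  'j' at position 1: consonant
  'j' at position 2: consonant
  'p' at position 3: consonant
  'p' at position 4: consonant
Total vowels: 0

0


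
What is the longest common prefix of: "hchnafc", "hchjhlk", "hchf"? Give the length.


Words: hchnafc, hchjhlk, hchf
  Position 0: all 'h' => match
  Position 1: all 'c' => match
  Position 2: all 'h' => match
  Position 3: ('n', 'j', 'f') => mismatch, stop
LCP = "hch" (length 3)

3


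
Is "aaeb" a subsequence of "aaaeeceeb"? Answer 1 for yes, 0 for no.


Check if "aaeb" is a subsequence of "aaaeeceeb"
Greedy scan:
  Position 0 ('a'): matches sub[0] = 'a'
  Position 1 ('a'): matches sub[1] = 'a'
  Position 2 ('a'): no match needed
  Position 3 ('e'): matches sub[2] = 'e'
  Position 4 ('e'): no match needed
  Position 5 ('c'): no match needed
  Position 6 ('e'): no match needed
  Position 7 ('e'): no match needed
  Position 8 ('b'): matches sub[3] = 'b'
All 4 characters matched => is a subsequence

1


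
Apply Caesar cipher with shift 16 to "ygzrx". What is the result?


Caesar cipher: shift "ygzrx" by 16
  'y' (pos 24) + 16 = pos 14 = 'o'
  'g' (pos 6) + 16 = pos 22 = 'w'
  'z' (pos 25) + 16 = pos 15 = 'p'
  'r' (pos 17) + 16 = pos 7 = 'h'
  'x' (pos 23) + 16 = pos 13 = 'n'
Result: owphn

owphn


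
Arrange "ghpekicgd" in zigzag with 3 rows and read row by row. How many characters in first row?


Zigzag "ghpekicgd" into 3 rows:
Placing characters:
  'g' => row 0
  'h' => row 1
  'p' => row 2
  'e' => row 1
  'k' => row 0
  'i' => row 1
  'c' => row 2
  'g' => row 1
  'd' => row 0
Rows:
  Row 0: "gkd"
  Row 1: "heig"
  Row 2: "pc"
First row length: 3

3


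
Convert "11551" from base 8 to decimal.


Input: "11551" in base 8
Positional expansion:
  Digit '1' (value 1) x 8^4 = 4096
  Digit '1' (value 1) x 8^3 = 512
  Digit '5' (value 5) x 8^2 = 320
  Digit '5' (value 5) x 8^1 = 40
  Digit '1' (value 1) x 8^0 = 1
Sum = 4969

4969


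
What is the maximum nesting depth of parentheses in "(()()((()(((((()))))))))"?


Input: "(()()((()(((((()))))))))"
Tracking depth:
  Position 0 '(': depth becomes 1
  Position 1 '(': depth becomes 2
  Position 2 ')': depth becomes 1
  Position 3 '(': depth becomes 2
  Position 4 ')': depth becomes 1
  Position 5 '(': depth becomes 2
  Position 6 '(': depth becomes 3
  Position 7 '(': depth becomes 4
  Position 8 ')': depth becomes 3
  Position 9 '(': depth becomes 4
  Position 10 '(': depth becomes 5
  Position 11 '(': depth becomes 6
  Position 12 '(': depth becomes 7
  Position 13 '(': depth becomes 8
  Position 14 '(': depth becomes 9
  Position 15 ')': depth becomes 8
  Position 16 ')': depth becomes 7
  Position 17 ')': depth becomes 6
  Position 18 ')': depth becomes 5
  Position 19 ')': depth becomes 4
  Position 20 ')': depth becomes 3
  Position 21 ')': depth becomes 2
  Position 22 ')': depth becomes 1
  Position 23 ')': depth becomes 0
Maximum depth reached: 9

9


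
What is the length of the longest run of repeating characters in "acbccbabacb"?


Input: "acbccbabacb"
Scanning for longest run:
  Position 1 ('c'): new char, reset run to 1
  Position 2 ('b'): new char, reset run to 1
  Position 3 ('c'): new char, reset run to 1
  Position 4 ('c'): continues run of 'c', length=2
  Position 5 ('b'): new char, reset run to 1
  Position 6 ('a'): new char, reset run to 1
  Position 7 ('b'): new char, reset run to 1
  Position 8 ('a'): new char, reset run to 1
  Position 9 ('c'): new char, reset run to 1
  Position 10 ('b'): new char, reset run to 1
Longest run: 'c' with length 2

2


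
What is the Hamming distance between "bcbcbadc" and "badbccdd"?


Comparing "bcbcbadc" and "badbccdd" position by position:
  Position 0: 'b' vs 'b' => same
  Position 1: 'c' vs 'a' => differ
  Position 2: 'b' vs 'd' => differ
  Position 3: 'c' vs 'b' => differ
  Position 4: 'b' vs 'c' => differ
  Position 5: 'a' vs 'c' => differ
  Position 6: 'd' vs 'd' => same
  Position 7: 'c' vs 'd' => differ
Total differences (Hamming distance): 6

6


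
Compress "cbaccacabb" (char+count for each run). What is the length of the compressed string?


Input: cbaccacabb
Runs:
  'c' x 1 => "c1"
  'b' x 1 => "b1"
  'a' x 1 => "a1"
  'c' x 2 => "c2"
  'a' x 1 => "a1"
  'c' x 1 => "c1"
  'a' x 1 => "a1"
  'b' x 2 => "b2"
Compressed: "c1b1a1c2a1c1a1b2"
Compressed length: 16

16


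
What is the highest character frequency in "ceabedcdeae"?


Input: ceabedcdeae
Character counts:
  'a': 2
  'b': 1
  'c': 2
  'd': 2
  'e': 4
Maximum frequency: 4

4


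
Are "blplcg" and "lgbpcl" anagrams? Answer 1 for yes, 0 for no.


Strings: "blplcg", "lgbpcl"
Sorted first:  bcgllp
Sorted second: bcgllp
Sorted forms match => anagrams

1


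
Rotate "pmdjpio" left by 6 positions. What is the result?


Input: "pmdjpio", rotate left by 6
First 6 characters: "pmdjpi"
Remaining characters: "o"
Concatenate remaining + first: "o" + "pmdjpi" = "opmdjpi"

opmdjpi


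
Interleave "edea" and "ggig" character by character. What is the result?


Interleaving "edea" and "ggig":
  Position 0: 'e' from first, 'g' from second => "eg"
  Position 1: 'd' from first, 'g' from second => "dg"
  Position 2: 'e' from first, 'i' from second => "ei"
  Position 3: 'a' from first, 'g' from second => "ag"
Result: egdgeiag

egdgeiag


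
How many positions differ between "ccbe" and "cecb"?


Comparing "ccbe" and "cecb" position by position:
  Position 0: 'c' vs 'c' => same
  Position 1: 'c' vs 'e' => DIFFER
  Position 2: 'b' vs 'c' => DIFFER
  Position 3: 'e' vs 'b' => DIFFER
Positions that differ: 3

3


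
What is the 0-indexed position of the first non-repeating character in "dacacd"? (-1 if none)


Input: dacacd
Character frequencies:
  'a': 2
  'c': 2
  'd': 2
Scanning left to right for freq == 1:
  Position 0 ('d'): freq=2, skip
  Position 1 ('a'): freq=2, skip
  Position 2 ('c'): freq=2, skip
  Position 3 ('a'): freq=2, skip
  Position 4 ('c'): freq=2, skip
  Position 5 ('d'): freq=2, skip
  No unique character found => answer = -1

-1


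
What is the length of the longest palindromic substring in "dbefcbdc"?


Input: "dbefcbdc"
Checking substrings for palindromes:
  No multi-char palindromic substrings found
Longest palindromic substring: "d" with length 1

1


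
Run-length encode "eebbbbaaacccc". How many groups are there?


Input: eebbbbaaacccc
Scanning for consecutive runs:
  Group 1: 'e' x 2 (positions 0-1)
  Group 2: 'b' x 4 (positions 2-5)
  Group 3: 'a' x 3 (positions 6-8)
  Group 4: 'c' x 4 (positions 9-12)
Total groups: 4

4


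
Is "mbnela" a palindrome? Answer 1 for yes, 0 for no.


Input: mbnela
Reversed: alenbm
  Compare pos 0 ('m') with pos 5 ('a'): MISMATCH
  Compare pos 1 ('b') with pos 4 ('l'): MISMATCH
  Compare pos 2 ('n') with pos 3 ('e'): MISMATCH
Result: not a palindrome

0


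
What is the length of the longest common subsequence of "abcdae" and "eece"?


LCS of "abcdae" and "eece"
DP table:
           e    e    c    e
      0    0    0    0    0
  a   0    0    0    0    0
  b   0    0    0    0    0
  c   0    0    0    1    1
  d   0    0    0    1    1
  a   0    0    0    1    1
  e   0    1    1    1    2
LCS length = dp[6][4] = 2

2


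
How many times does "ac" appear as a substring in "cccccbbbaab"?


Searching for "ac" in "cccccbbbaab"
Scanning each position:
  Position 0: "cc" => no
  Position 1: "cc" => no
  Position 2: "cc" => no
  Position 3: "cc" => no
  Position 4: "cb" => no
  Position 5: "bb" => no
  Position 6: "bb" => no
  Position 7: "ba" => no
  Position 8: "aa" => no
  Position 9: "ab" => no
Total occurrences: 0

0


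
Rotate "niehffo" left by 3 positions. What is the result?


Input: "niehffo", rotate left by 3
First 3 characters: "nie"
Remaining characters: "hffo"
Concatenate remaining + first: "hffo" + "nie" = "hffonie"

hffonie


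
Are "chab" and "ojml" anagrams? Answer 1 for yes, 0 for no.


Strings: "chab", "ojml"
Sorted first:  abch
Sorted second: jlmo
Differ at position 0: 'a' vs 'j' => not anagrams

0


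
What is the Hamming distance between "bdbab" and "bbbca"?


Comparing "bdbab" and "bbbca" position by position:
  Position 0: 'b' vs 'b' => same
  Position 1: 'd' vs 'b' => differ
  Position 2: 'b' vs 'b' => same
  Position 3: 'a' vs 'c' => differ
  Position 4: 'b' vs 'a' => differ
Total differences (Hamming distance): 3

3


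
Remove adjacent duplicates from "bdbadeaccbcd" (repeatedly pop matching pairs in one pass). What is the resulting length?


Input: bdbadeaccbcd
Stack-based adjacent duplicate removal:
  Read 'b': push. Stack: b
  Read 'd': push. Stack: bd
  Read 'b': push. Stack: bdb
  Read 'a': push. Stack: bdba
  Read 'd': push. Stack: bdbad
  Read 'e': push. Stack: bdbade
  Read 'a': push. Stack: bdbadea
  Read 'c': push. Stack: bdbadeac
  Read 'c': matches stack top 'c' => pop. Stack: bdbadea
  Read 'b': push. Stack: bdbadeab
  Read 'c': push. Stack: bdbadeabc
  Read 'd': push. Stack: bdbadeabcd
Final stack: "bdbadeabcd" (length 10)

10


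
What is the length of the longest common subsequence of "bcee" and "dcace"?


LCS of "bcee" and "dcace"
DP table:
           d    c    a    c    e
      0    0    0    0    0    0
  b   0    0    0    0    0    0
  c   0    0    1    1    1    1
  e   0    0    1    1    1    2
  e   0    0    1    1    1    2
LCS length = dp[4][5] = 2

2


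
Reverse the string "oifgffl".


Input: oifgffl
Reading characters right to left:
  Position 6: 'l'
  Position 5: 'f'
  Position 4: 'f'
  Position 3: 'g'
  Position 2: 'f'
  Position 1: 'i'
  Position 0: 'o'
Reversed: lffgfio

lffgfio


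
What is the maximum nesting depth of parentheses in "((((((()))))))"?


Input: "((((((()))))))"
Tracking depth:
  Position 0 '(': depth becomes 1
  Position 1 '(': depth becomes 2
  Position 2 '(': depth becomes 3
  Position 3 '(': depth becomes 4
  Position 4 '(': depth becomes 5
  Position 5 '(': depth becomes 6
  Position 6 '(': depth becomes 7
  Position 7 ')': depth becomes 6
  Position 8 ')': depth becomes 5
  Position 9 ')': depth becomes 4
  Position 10 ')': depth becomes 3
  Position 11 ')': depth becomes 2
  Position 12 ')': depth becomes 1
  Position 13 ')': depth becomes 0
Maximum depth reached: 7

7


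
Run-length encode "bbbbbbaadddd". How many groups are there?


Input: bbbbbbaadddd
Scanning for consecutive runs:
  Group 1: 'b' x 6 (positions 0-5)
  Group 2: 'a' x 2 (positions 6-7)
  Group 3: 'd' x 4 (positions 8-11)
Total groups: 3

3


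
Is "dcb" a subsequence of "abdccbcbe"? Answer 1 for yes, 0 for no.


Check if "dcb" is a subsequence of "abdccbcbe"
Greedy scan:
  Position 0 ('a'): no match needed
  Position 1 ('b'): no match needed
  Position 2 ('d'): matches sub[0] = 'd'
  Position 3 ('c'): matches sub[1] = 'c'
  Position 4 ('c'): no match needed
  Position 5 ('b'): matches sub[2] = 'b'
  Position 6 ('c'): no match needed
  Position 7 ('b'): no match needed
  Position 8 ('e'): no match needed
All 3 characters matched => is a subsequence

1


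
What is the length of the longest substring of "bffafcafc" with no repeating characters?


Input: "bffafcafc"
Sliding window (track last position of each char):
  Position 0 ('b'): window [0,0] length 1 -- new best
  Position 1 ('f'): window [0,1] length 2 -- new best
  Position 2 ('f'): repeat (last at 1), move window start to 2
  Position 2 ('f'): window [2,2] length 1
  Position 3 ('a'): window [2,3] length 2
  Position 4 ('f'): repeat (last at 2), move window start to 3
  Position 4 ('f'): window [3,4] length 2
  Position 5 ('c'): window [3,5] length 3 -- new best
  Position 6 ('a'): repeat (last at 3), move window start to 4
  Position 6 ('a'): window [4,6] length 3
  Position 7 ('f'): repeat (last at 4), move window start to 5
  Position 7 ('f'): window [5,7] length 3
  Position 8 ('c'): repeat (last at 5), move window start to 6
  Position 8 ('c'): window [6,8] length 3
Longest substring with no repeats: "afc" with length 3

3


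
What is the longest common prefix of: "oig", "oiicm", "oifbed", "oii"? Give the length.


Words: oig, oiicm, oifbed, oii
  Position 0: all 'o' => match
  Position 1: all 'i' => match
  Position 2: ('g', 'i', 'f', 'i') => mismatch, stop
LCP = "oi" (length 2)

2


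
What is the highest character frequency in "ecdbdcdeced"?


Input: ecdbdcdeced
Character counts:
  'b': 1
  'c': 3
  'd': 4
  'e': 3
Maximum frequency: 4

4


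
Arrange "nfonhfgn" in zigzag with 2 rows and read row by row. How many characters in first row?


Zigzag "nfonhfgn" into 2 rows:
Placing characters:
  'n' => row 0
  'f' => row 1
  'o' => row 0
  'n' => row 1
  'h' => row 0
  'f' => row 1
  'g' => row 0
  'n' => row 1
Rows:
  Row 0: "nohg"
  Row 1: "fnfn"
First row length: 4

4


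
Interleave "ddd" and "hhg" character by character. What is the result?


Interleaving "ddd" and "hhg":
  Position 0: 'd' from first, 'h' from second => "dh"
  Position 1: 'd' from first, 'h' from second => "dh"
  Position 2: 'd' from first, 'g' from second => "dg"
Result: dhdhdg

dhdhdg


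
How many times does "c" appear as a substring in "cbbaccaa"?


Searching for "c" in "cbbaccaa"
Scanning each position:
  Position 0: "c" => MATCH
  Position 1: "b" => no
  Position 2: "b" => no
  Position 3: "a" => no
  Position 4: "c" => MATCH
  Position 5: "c" => MATCH
  Position 6: "a" => no
  Position 7: "a" => no
Total occurrences: 3

3


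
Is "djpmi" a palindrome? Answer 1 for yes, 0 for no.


Input: djpmi
Reversed: impjd
  Compare pos 0 ('d') with pos 4 ('i'): MISMATCH
  Compare pos 1 ('j') with pos 3 ('m'): MISMATCH
Result: not a palindrome

0


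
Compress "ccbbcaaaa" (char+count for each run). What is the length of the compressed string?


Input: ccbbcaaaa
Runs:
  'c' x 2 => "c2"
  'b' x 2 => "b2"
  'c' x 1 => "c1"
  'a' x 4 => "a4"
Compressed: "c2b2c1a4"
Compressed length: 8

8


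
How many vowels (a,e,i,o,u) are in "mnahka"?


Input: mnahka
Checking each character:
  'm' at position 0: consonant
  'n' at position 1: consonant
  'a' at position 2: vowel (running total: 1)
  'h' at position 3: consonant
  'k' at position 4: consonant
  'a' at position 5: vowel (running total: 2)
Total vowels: 2

2


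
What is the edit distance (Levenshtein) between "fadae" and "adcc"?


Computing edit distance: "fadae" -> "adcc"
DP table:
           a    d    c    c
      0    1    2    3    4
  f   1    1    2    3    4
  a   2    1    2    3    4
  d   3    2    1    2    3
  a   4    3    2    2    3
  e   5    4    3    3    3
Edit distance = dp[5][4] = 3

3


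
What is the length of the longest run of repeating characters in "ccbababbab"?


Input: "ccbababbab"
Scanning for longest run:
  Position 1 ('c'): continues run of 'c', length=2
  Position 2 ('b'): new char, reset run to 1
  Position 3 ('a'): new char, reset run to 1
  Position 4 ('b'): new char, reset run to 1
  Position 5 ('a'): new char, reset run to 1
  Position 6 ('b'): new char, reset run to 1
  Position 7 ('b'): continues run of 'b', length=2
  Position 8 ('a'): new char, reset run to 1
  Position 9 ('b'): new char, reset run to 1
Longest run: 'c' with length 2

2


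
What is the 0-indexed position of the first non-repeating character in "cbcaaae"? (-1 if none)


Input: cbcaaae
Character frequencies:
  'a': 3
  'b': 1
  'c': 2
  'e': 1
Scanning left to right for freq == 1:
  Position 0 ('c'): freq=2, skip
  Position 1 ('b'): unique! => answer = 1

1


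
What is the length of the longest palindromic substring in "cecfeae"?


Input: "cecfeae"
Checking substrings for palindromes:
  [0:3] "cec" (len 3) => palindrome
  [4:7] "eae" (len 3) => palindrome
Longest palindromic substring: "cec" with length 3

3


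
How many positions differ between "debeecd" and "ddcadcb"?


Comparing "debeecd" and "ddcadcb" position by position:
  Position 0: 'd' vs 'd' => same
  Position 1: 'e' vs 'd' => DIFFER
  Position 2: 'b' vs 'c' => DIFFER
  Position 3: 'e' vs 'a' => DIFFER
  Position 4: 'e' vs 'd' => DIFFER
  Position 5: 'c' vs 'c' => same
  Position 6: 'd' vs 'b' => DIFFER
Positions that differ: 5

5


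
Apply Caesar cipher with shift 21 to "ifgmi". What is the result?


Caesar cipher: shift "ifgmi" by 21
  'i' (pos 8) + 21 = pos 3 = 'd'
  'f' (pos 5) + 21 = pos 0 = 'a'
  'g' (pos 6) + 21 = pos 1 = 'b'
  'm' (pos 12) + 21 = pos 7 = 'h'
  'i' (pos 8) + 21 = pos 3 = 'd'
Result: dabhd

dabhd


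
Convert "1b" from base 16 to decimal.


Input: "1b" in base 16
Positional expansion:
  Digit '1' (value 1) x 16^1 = 16
  Digit 'b' (value 11) x 16^0 = 11
Sum = 27

27


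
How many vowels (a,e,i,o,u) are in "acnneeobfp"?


Input: acnneeobfp
Checking each character:
  'a' at position 0: vowel (running total: 1)
  'c' at position 1: consonant
  'n' at position 2: consonant
  'n' at position 3: consonant
  'e' at position 4: vowel (running total: 2)
  'e' at position 5: vowel (running total: 3)
  'o' at position 6: vowel (running total: 4)
  'b' at position 7: consonant
  'f' at position 8: consonant
  'p' at position 9: consonant
Total vowels: 4

4


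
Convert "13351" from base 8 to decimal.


Input: "13351" in base 8
Positional expansion:
  Digit '1' (value 1) x 8^4 = 4096
  Digit '3' (value 3) x 8^3 = 1536
  Digit '3' (value 3) x 8^2 = 192
  Digit '5' (value 5) x 8^1 = 40
  Digit '1' (value 1) x 8^0 = 1
Sum = 5865

5865


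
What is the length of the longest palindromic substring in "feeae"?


Input: "feeae"
Checking substrings for palindromes:
  [2:5] "eae" (len 3) => palindrome
  [1:3] "ee" (len 2) => palindrome
Longest palindromic substring: "eae" with length 3

3


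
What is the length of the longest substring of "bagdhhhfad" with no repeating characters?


Input: "bagdhhhfad"
Sliding window (track last position of each char):
  Position 0 ('b'): window [0,0] length 1 -- new best
  Position 1 ('a'): window [0,1] length 2 -- new best
  Position 2 ('g'): window [0,2] length 3 -- new best
  Position 3 ('d'): window [0,3] length 4 -- new best
  Position 4 ('h'): window [0,4] length 5 -- new best
  Position 5 ('h'): repeat (last at 4), move window start to 5
  Position 5 ('h'): window [5,5] length 1
  Position 6 ('h'): repeat (last at 5), move window start to 6
  Position 6 ('h'): window [6,6] length 1
  Position 7 ('f'): window [6,7] length 2
  Position 8 ('a'): window [6,8] length 3
  Position 9 ('d'): window [6,9] length 4
Longest substring with no repeats: "bagdh" with length 5

5
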